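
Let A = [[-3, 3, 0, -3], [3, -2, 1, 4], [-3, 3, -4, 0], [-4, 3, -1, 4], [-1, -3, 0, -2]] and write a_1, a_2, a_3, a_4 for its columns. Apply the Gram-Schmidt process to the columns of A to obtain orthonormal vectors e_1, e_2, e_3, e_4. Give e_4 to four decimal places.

a_1 = (-3, 3, -3, -4, -1); ‖a_1‖ = 6.6332, so e_1 = (-0.4523, 0.4523, -0.4523, -0.6030, -0.1508).
e_1·a_2 = (-0.4523)·3 + 0.4523·(-2) + (-0.4523)·3 + (-0.6030)·3 + (-0.1508)·(-3) = -4.9749.
u_2 = a_2 + 4.9749·e_1 = (0.7500, 0.2500, 0.7500, 0.0000, -3.7500).
‖u_2‖ = 3.9051, so e_2 = (0.1921, 0.0640, 0.1921, 0.0000, -0.9603).
e_1·a_3 = (-0.4523)·0 + 0.4523·1 + (-0.4523)·(-4) + (-0.6030)·(-1) + (-0.1508)·0 = 2.8644; e_2·a_3 = 0.1921·0 + 0.0640·1 + 0.1921·(-4) + 0.0000·(-1) + (-0.9603)·0 = -0.7042.
u_3 = a_3 − 2.8644·e_1 + 0.7042·e_2 = (1.4307, -0.2504, -2.5693, 0.7273, -0.2444).
‖u_3‖ = 3.0495, so e_3 = (0.4692, -0.0821, -0.8425, 0.2385, -0.0801).
e_1·a_4 = (-0.4523)·(-3) + 0.4523·4 + (-0.4523)·0 + (-0.6030)·4 + (-0.1508)·(-2) = 1.0553; e_2·a_4 = 0.1921·(-3) + 0.0640·4 + 0.1921·0 + 0.0000·4 + (-0.9603)·(-2) = 1.6005; e_3·a_4 = 0.4692·(-3) + (-0.0821)·4 + (-0.8425)·0 + 0.2385·4 + (-0.0801)·(-2) = -0.6216.
u_4 = a_4 − 1.0553·e_1 − 1.6005·e_2 + 0.6216·e_3 = (-2.5385, 3.3692, -0.3538, 4.7846, -0.3538).
‖u_4‖ = 6.3983, so e_4 = (-0.3967, 0.5266, -0.0553, 0.7478, -0.0553).

e_4 = (-0.3967, 0.5266, -0.0553, 0.7478, -0.0553)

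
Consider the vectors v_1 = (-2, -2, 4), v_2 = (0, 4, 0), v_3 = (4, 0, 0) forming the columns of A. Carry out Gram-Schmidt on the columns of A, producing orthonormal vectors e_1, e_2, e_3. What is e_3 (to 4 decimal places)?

v_1 = (-2, -2, 4); ‖v_1‖ = 4.8990, so e_1 = (-0.4082, -0.4082, 0.8165).
e_1·v_2 = (-0.4082)·0 + (-0.4082)·4 + 0.8165·0 = -1.6330.
u_2 = v_2 + 1.6330·e_1 = (-0.6667, 3.3333, 1.3333).
‖u_2‖ = 3.6515, so e_2 = (-0.1826, 0.9129, 0.3651).
e_1·v_3 = (-0.4082)·4 + (-0.4082)·0 + 0.8165·0 = -1.6330; e_2·v_3 = (-0.1826)·4 + 0.9129·0 + 0.3651·0 = -0.7303.
u_3 = v_3 + 1.6330·e_1 + 0.7303·e_2 = (3.2000, 0.0000, 1.6000).
‖u_3‖ = 3.5777, so e_3 = (0.8944, 0.0000, 0.4472).

e_3 = (0.8944, 0.0000, 0.4472)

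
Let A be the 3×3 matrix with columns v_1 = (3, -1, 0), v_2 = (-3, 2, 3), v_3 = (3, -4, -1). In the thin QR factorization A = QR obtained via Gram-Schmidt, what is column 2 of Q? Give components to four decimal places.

e_2 = (0.0953, 0.2860, 0.9535)

v_1 = (3, -1, 0); ‖v_1‖ = 3.1623, so e_1 = (0.9487, -0.3162, 0.0000).
e_1·v_2 = 0.9487·(-3) + (-0.3162)·2 + 0.0000·3 = -3.4785.
u_2 = v_2 + 3.4785·e_1 = (0.3000, 0.9000, 3.0000).
‖u_2‖ = 3.1464, so e_2 = (0.0953, 0.2860, 0.9535).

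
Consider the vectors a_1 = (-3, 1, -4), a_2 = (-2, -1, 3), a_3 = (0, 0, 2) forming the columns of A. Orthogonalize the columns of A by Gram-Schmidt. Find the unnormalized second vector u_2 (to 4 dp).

a_1 = (-3, 1, -4); ‖a_1‖ = 5.0990, so q_1 = (-0.5883, 0.1961, -0.7845).
q_1·a_2 = (-0.5883)·(-2) + 0.1961·(-1) + (-0.7845)·3 = -1.3728.
u_2 = a_2 + 1.3728·q_1 = (-2.8077, -0.7308, 1.9231).

u_2 = (-2.8077, -0.7308, 1.9231)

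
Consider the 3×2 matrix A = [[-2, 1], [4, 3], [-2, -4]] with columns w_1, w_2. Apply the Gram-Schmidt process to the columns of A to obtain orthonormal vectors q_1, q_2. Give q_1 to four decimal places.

q_1 = w_1/‖w_1‖ = (-2, 4, -2)/4.8990 = (-0.4082, 0.8165, -0.4082).

q_1 = (-0.4082, 0.8165, -0.4082)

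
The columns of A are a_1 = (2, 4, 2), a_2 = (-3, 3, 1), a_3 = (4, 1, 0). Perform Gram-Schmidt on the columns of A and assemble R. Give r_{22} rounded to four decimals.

r_{22} = 4.0415

a_1 = (2, 4, 2); ‖a_1‖ = 4.8990, so e_1 = (0.4082, 0.8165, 0.4082).
e_1·a_2 = 0.4082·(-3) + 0.8165·3 + 0.4082·1 = 1.6330.
u_2 = a_2 − 1.6330·e_1 = (-3.6667, 1.6667, 0.3333).
r_{22} = ‖u_2‖ = 4.0415.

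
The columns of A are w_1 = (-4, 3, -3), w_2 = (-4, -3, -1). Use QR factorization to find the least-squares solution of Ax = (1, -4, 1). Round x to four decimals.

x = (-0.7194, 0.5459)

w_1 = (-4, 3, -3); ‖w_1‖ = 5.8310, so e_1 = (-0.6860, 0.5145, -0.5145).
e_1·w_2 = (-0.6860)·(-4) + 0.5145·(-3) + (-0.5145)·(-1) = 1.7150.
u_2 = w_2 − 1.7150·e_1 = (-2.8235, -3.8824, -0.1176).
‖u_2‖ = 4.8020, so e_2 = (-0.5880, -0.8085, -0.0245).
Qᵀb = (-3.2585, 2.6215).
Back-substitute: x_2 = 2.6215/4.8020 = 0.5459.
x_1 = (-3.2585 − 1.7150·0.5459)/5.8310 = -0.7194.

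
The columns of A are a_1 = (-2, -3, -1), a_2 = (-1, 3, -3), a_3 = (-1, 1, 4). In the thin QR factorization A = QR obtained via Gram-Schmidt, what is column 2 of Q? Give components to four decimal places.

a_1 = (-2, -3, -1); ‖a_1‖ = 3.7417, so q_1 = (-0.5345, -0.8018, -0.2673).
q_1·a_2 = (-0.5345)·(-1) + (-0.8018)·3 + (-0.2673)·(-3) = -1.0690.
u_2 = a_2 + 1.0690·q_1 = (-1.5714, 2.1429, -3.2857).
‖u_2‖ = 4.2258, so q_2 = (-0.3719, 0.5071, -0.7775).

q_2 = (-0.3719, 0.5071, -0.7775)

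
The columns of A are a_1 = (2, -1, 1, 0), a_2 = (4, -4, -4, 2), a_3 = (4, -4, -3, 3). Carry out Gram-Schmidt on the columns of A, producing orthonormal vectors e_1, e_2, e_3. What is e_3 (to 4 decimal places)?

e_3 = (-0.1805, -0.0387, 0.3224, 0.9284)

a_1 = (2, -1, 1, 0); ‖a_1‖ = 2.4495, so e_1 = (0.8165, -0.4082, 0.4082, 0.0000).
e_1·a_2 = 0.8165·4 + (-0.4082)·(-4) + 0.4082·(-4) + 0.0000·2 = 3.2660.
u_2 = a_2 − 3.2660·e_1 = (1.3333, -2.6667, -5.3333, 2.0000).
‖u_2‖ = 6.4291, so e_2 = (0.2074, -0.4148, -0.8296, 0.3111).
e_1·a_3 = 0.8165·4 + (-0.4082)·(-4) + 0.4082·(-3) + 0.0000·3 = 3.6742; e_2·a_3 = 0.2074·4 + (-0.4148)·(-4) + (-0.8296)·(-3) + 0.3111·3 = 5.9106.
u_3 = a_3 − 3.6742·e_1 − 5.9106·e_2 = (-0.2258, -0.0484, 0.4032, 1.1613).
‖u_3‖ = 1.2508, so e_3 = (-0.1805, -0.0387, 0.3224, 0.9284).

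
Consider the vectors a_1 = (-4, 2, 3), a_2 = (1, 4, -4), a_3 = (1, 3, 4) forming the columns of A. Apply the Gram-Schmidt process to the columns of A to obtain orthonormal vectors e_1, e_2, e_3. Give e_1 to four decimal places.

e_1 = a_1/‖a_1‖ = (-4, 2, 3)/5.3852 = (-0.7428, 0.3714, 0.5571).

e_1 = (-0.7428, 0.3714, 0.5571)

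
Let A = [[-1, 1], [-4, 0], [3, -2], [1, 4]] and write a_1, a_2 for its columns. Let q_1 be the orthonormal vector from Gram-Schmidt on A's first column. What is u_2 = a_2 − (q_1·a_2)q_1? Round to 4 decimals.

q_1 = a_1/‖a_1‖ = (-1, -4, 3, 1)/5.1962 = (-0.1925, -0.7698, 0.5774, 0.1925).
r_{12} = q_1·a_2 = -0.5774.
u_2 = a_2 + 0.5774·q_1 = (0.8889, -0.4444, -1.6667, 4.1111).

u_2 = (0.8889, -0.4444, -1.6667, 4.1111)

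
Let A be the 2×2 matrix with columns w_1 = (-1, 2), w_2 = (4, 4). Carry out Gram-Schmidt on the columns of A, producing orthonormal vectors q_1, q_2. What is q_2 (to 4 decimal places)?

q_2 = (0.8944, 0.4472)

w_1 = (-1, 2); ‖w_1‖ = 2.2361, so q_1 = (-0.4472, 0.8944).
q_1·w_2 = (-0.4472)·4 + 0.8944·4 = 1.7889.
u_2 = w_2 − 1.7889·q_1 = (4.8000, 2.4000).
‖u_2‖ = 5.3666, so q_2 = (0.8944, 0.4472).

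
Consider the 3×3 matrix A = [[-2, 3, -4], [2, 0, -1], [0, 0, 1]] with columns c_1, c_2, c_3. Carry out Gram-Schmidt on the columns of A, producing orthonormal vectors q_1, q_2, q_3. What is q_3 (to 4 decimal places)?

c_1 = (-2, 2, 0); ‖c_1‖ = 2.8284, so q_1 = (-0.7071, 0.7071, 0.0000).
q_1·c_2 = (-0.7071)·3 + 0.7071·0 + 0.0000·0 = -2.1213.
u_2 = c_2 + 2.1213·q_1 = (1.5000, 1.5000, 0.0000).
‖u_2‖ = 2.1213, so q_2 = (0.7071, 0.7071, 0.0000).
q_1·c_3 = (-0.7071)·(-4) + 0.7071·(-1) + 0.0000·1 = 2.1213; q_2·c_3 = 0.7071·(-4) + 0.7071·(-1) + 0.0000·1 = -3.5355.
u_3 = c_3 − 2.1213·q_1 + 3.5355·q_2 = (0.0000, 0.0000, 1.0000).
‖u_3‖ = 1.0000, so q_3 = (0.0000, 0.0000, 1.0000).

q_3 = (0.0000, 0.0000, 1.0000)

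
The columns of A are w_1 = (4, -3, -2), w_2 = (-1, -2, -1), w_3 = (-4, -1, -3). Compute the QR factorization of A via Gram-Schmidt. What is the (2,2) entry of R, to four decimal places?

q_1 = w_1/‖w_1‖ = (4, -3, -2)/5.3852 = (0.7428, -0.5571, -0.3714).
r_{12} = q_1·w_2 = 0.7428.
u_2 = w_2 − 0.7428·q_1 = (-1.5517, -1.5862, -0.7241).
r_{22} = ‖u_2‖ = 2.3342.

r_{22} = 2.3342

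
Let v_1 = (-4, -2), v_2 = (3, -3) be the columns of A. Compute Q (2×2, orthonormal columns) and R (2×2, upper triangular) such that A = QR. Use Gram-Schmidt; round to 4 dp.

Q = [[-0.8944, 0.4472], [-0.4472, -0.8944]], R = [[4.4721, -1.3416], [0.0000, 4.0249]]

e_1 = v_1/‖v_1‖ = (-4, -2)/4.4721 = (-0.8944, -0.4472).
r_{12} = e_1·v_2 = -1.3416.
u_2 = v_2 + 1.3416·e_1 = (1.8000, -3.6000).
‖u_2‖ = 4.0249, so e_2 = (0.4472, -0.8944).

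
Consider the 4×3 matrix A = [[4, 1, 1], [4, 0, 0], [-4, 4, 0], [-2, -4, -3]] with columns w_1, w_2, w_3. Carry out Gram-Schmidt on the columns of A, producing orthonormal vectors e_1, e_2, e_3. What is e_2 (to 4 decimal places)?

e_2 = (0.2287, 0.0538, 0.6458, -0.7265)

w_1 = (4, 4, -4, -2); ‖w_1‖ = 7.2111, so e_1 = (0.5547, 0.5547, -0.5547, -0.2774).
e_1·w_2 = 0.5547·1 + 0.5547·0 + (-0.5547)·4 + (-0.2774)·(-4) = -0.5547.
u_2 = w_2 + 0.5547·e_1 = (1.3077, 0.3077, 3.6923, -4.1538).
‖u_2‖ = 5.7177, so e_2 = (0.2287, 0.0538, 0.6458, -0.7265).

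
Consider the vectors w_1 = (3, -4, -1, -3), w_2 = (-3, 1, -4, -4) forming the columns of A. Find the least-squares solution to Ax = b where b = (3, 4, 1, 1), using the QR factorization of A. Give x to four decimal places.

w_1 = (3, -4, -1, -3); ‖w_1‖ = 5.9161, so e_1 = (0.5071, -0.6761, -0.1690, -0.5071).
e_1·w_2 = 0.5071·(-3) + (-0.6761)·1 + (-0.1690)·(-4) + (-0.5071)·(-4) = 0.5071.
u_2 = w_2 − 0.5071·e_1 = (-3.2571, 1.3429, -3.9143, -3.7429).
‖u_2‖ = 6.4609, so e_2 = (-0.5041, 0.2078, -0.6058, -0.5793).
Qᵀb = (-1.8593, -1.8662).
Back-substitute: x_2 = -1.8662/6.4609 = -0.2888.
x_1 = (-1.8593 − 0.5071·(-0.2888))/5.9161 = -0.2895.

x = (-0.2895, -0.2888)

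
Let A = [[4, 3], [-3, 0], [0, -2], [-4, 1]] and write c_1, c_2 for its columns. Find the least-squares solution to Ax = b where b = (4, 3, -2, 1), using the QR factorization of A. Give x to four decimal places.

x = (-0.1843, 1.3196)

c_1 = (4, -3, 0, -4); ‖c_1‖ = 6.4031, so q_1 = (0.6247, -0.4685, 0.0000, -0.6247).
q_1·c_2 = 0.6247·3 + (-0.4685)·0 + 0.0000·(-2) + (-0.6247)·1 = 1.2494.
u_2 = c_2 − 1.2494·q_1 = (2.2195, 0.5854, -2.0000, 1.7805).
‖u_2‖ = 3.5269, so q_2 = (0.6293, 0.1660, -0.5671, 0.5048).
Qᵀb = (0.4685, 4.6541).
Back-substitute: x_2 = 4.6541/3.5269 = 1.3196.
x_1 = (0.4685 − 1.2494·1.3196)/6.4031 = -0.1843.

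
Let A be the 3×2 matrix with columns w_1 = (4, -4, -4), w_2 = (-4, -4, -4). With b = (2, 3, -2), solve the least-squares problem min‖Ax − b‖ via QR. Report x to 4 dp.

e_1 = w_1/‖w_1‖ = (4, -4, -4)/6.9282 = (0.5774, -0.5774, -0.5774).
r_{12} = e_1·w_2 = 2.3094.
u_2 = w_2 − 2.3094·e_1 = (-5.3333, -2.6667, -2.6667).
‖u_2‖ = 6.5320, so e_2 = (-0.8165, -0.4082, -0.4082).
Qᵀb = (0.5774, -2.0412).
Back-substitute: x_2 = -2.0412/6.5320 = -0.3125.
x_1 = (0.5774 − 2.3094·(-0.3125))/6.9282 = 0.1875.

x = (0.1875, -0.3125)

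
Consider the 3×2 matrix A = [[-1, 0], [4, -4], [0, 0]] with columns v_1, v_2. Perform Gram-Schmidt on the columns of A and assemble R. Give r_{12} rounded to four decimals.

q_1 = v_1/‖v_1‖ = (-1, 4, 0)/4.1231 = (-0.2425, 0.9701, 0.0000).
r_{12} = q_1·v_2 = -3.8806.

r_{12} = -3.8806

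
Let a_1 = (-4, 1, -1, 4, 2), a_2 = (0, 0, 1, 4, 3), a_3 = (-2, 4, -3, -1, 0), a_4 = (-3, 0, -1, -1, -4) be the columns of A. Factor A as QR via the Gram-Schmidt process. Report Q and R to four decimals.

Q = [[-0.6489, 0.5826, 0.3018, 0.1672], [0.1622, -0.1457, 0.8303, 0.3717], [-0.1622, 0.4092, -0.3364, 0.2187], [0.6489, 0.4717, -0.1377, 0.4963], [0.3244, 0.4994, 0.2957, -0.7346]], R = [[6.1644, 3.4066, 1.7844, 0.1622], [0.0000, 3.7940, -3.4472, -4.6264], [0.0000, 0.0000, 3.8642, -1.6142], [0.0000, 0.0000, 0.0000, 1.7218]]

a_1 = (-4, 1, -1, 4, 2); ‖a_1‖ = 6.1644, so e_1 = (-0.6489, 0.1622, -0.1622, 0.6489, 0.3244).
e_1·a_2 = (-0.6489)·0 + 0.1622·0 + (-0.1622)·1 + 0.6489·4 + 0.3244·3 = 3.4066.
u_2 = a_2 − 3.4066·e_1 = (2.2105, -0.5526, 1.5526, 1.7895, 1.8947).
‖u_2‖ = 3.7940, so e_2 = (0.5826, -0.1457, 0.4092, 0.4717, 0.4994).
e_1·a_3 = (-0.6489)·(-2) + 0.1622·4 + (-0.1622)·(-3) + 0.6489·(-1) + 0.3244·0 = 1.7844; e_2·a_3 = 0.5826·(-2) + (-0.1457)·4 + 0.4092·(-3) + 0.4717·(-1) + 0.4994·0 = -3.4472.
u_3 = a_3 − 1.7844·e_1 + 3.4472·e_2 = (1.1664, 3.2084, -1.2998, -0.5320, 1.1426).
‖u_3‖ = 3.8642, so e_3 = (0.3018, 0.8303, -0.3364, -0.1377, 0.2957).
e_1·a_4 = (-0.6489)·(-3) + 0.1622·0 + (-0.1622)·(-1) + 0.6489·(-1) + 0.3244·(-4) = 0.1622; e_2·a_4 = 0.5826·(-3) + (-0.1457)·0 + 0.4092·(-1) + 0.4717·(-1) + 0.4994·(-4) = -4.6264; e_3·a_4 = 0.3018·(-3) + 0.8303·0 + (-0.3364)·(-1) + (-0.1377)·(-1) + 0.2957·(-4) = -1.6142.
u_4 = a_4 − 0.1622·e_1 + 4.6264·e_2 + 1.6142·e_3 = (0.2880, 0.6401, 0.3766, 0.8546, -1.2649).
‖u_4‖ = 1.7218, so e_4 = (0.1672, 0.3717, 0.2187, 0.4963, -0.7346).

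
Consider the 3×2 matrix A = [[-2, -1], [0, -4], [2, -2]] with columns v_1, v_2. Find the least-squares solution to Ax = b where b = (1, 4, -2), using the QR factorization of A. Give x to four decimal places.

q_1 = v_1/‖v_1‖ = (-2, 0, 2)/2.8284 = (-0.7071, 0.0000, 0.7071).
r_{12} = q_1·v_2 = -0.7071.
u_2 = v_2 + 0.7071·q_1 = (-1.5000, -4.0000, -1.5000).
‖u_2‖ = 4.5277, so q_2 = (-0.3313, -0.8835, -0.3313).
Qᵀb = (-2.1213, -3.2025).
Back-substitute: x_2 = -3.2025/4.5277 = -0.7073.
x_1 = (-2.1213 + 0.7071·(-0.7073))/2.8284 = -0.9268.

x = (-0.9268, -0.7073)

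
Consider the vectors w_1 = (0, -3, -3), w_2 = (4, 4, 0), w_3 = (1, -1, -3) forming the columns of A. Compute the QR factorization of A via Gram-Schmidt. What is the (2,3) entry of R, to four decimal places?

w_1 = (0, -3, -3); ‖w_1‖ = 4.2426, so e_1 = (0.0000, -0.7071, -0.7071).
e_1·w_2 = 0.0000·4 + (-0.7071)·4 + (-0.7071)·0 = -2.8284.
u_2 = w_2 + 2.8284·e_1 = (4.0000, 2.0000, -2.0000).
‖u_2‖ = 4.8990, so e_2 = (0.8165, 0.4082, -0.4082).
r_{23} = e_2·w_3 = 1.6330.

r_{23} = 1.6330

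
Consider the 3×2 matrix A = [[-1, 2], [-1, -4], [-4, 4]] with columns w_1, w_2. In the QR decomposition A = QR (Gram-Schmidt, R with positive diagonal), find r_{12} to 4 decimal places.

w_1 = (-1, -1, -4); ‖w_1‖ = 4.2426, so q_1 = (-0.2357, -0.2357, -0.9428).
r_{12} = q_1·w_2 = -3.2998.

r_{12} = -3.2998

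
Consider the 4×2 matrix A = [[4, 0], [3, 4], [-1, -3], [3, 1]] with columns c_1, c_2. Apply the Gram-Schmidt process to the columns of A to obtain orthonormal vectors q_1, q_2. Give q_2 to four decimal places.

q_2 = (-0.5027, 0.6005, -0.6075, -0.1327)

q_1 = c_1/‖c_1‖ = (4, 3, -1, 3)/5.9161 = (0.6761, 0.5071, -0.1690, 0.5071).
r_{12} = q_1·c_2 = 3.0426.
u_2 = c_2 − 3.0426·q_1 = (-2.0571, 2.4571, -2.4857, -0.5429).
‖u_2‖ = 4.0918, so q_2 = (-0.5027, 0.6005, -0.6075, -0.1327).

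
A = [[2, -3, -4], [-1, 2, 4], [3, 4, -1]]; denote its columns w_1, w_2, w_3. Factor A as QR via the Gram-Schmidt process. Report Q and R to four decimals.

w_1 = (2, -1, 3); ‖w_1‖ = 3.7417, so q_1 = (0.5345, -0.2673, 0.8018).
q_1·w_2 = 0.5345·(-3) + (-0.2673)·2 + 0.8018·4 = 1.0690.
u_2 = w_2 − 1.0690·q_1 = (-3.5714, 2.2857, 3.1429).
‖u_2‖ = 5.2780, so q_2 = (-0.6767, 0.4331, 0.5955).
q_1·w_3 = 0.5345·(-4) + (-0.2673)·4 + 0.8018·(-1) = -4.0089; q_2·w_3 = (-0.6767)·(-4) + 0.4331·4 + 0.5955·(-1) = 3.8435.
u_3 = w_3 + 4.0089·q_1 − 3.8435·q_2 = (0.7436, 1.2641, -0.0744).
‖u_3‖ = 1.4685, so q_3 = (0.5064, 0.8608, -0.0506).

Q = [[0.5345, -0.6767, 0.5064], [-0.2673, 0.4331, 0.8608], [0.8018, 0.5955, -0.0506]], R = [[3.7417, 1.0690, -4.0089], [0.0000, 5.2780, 3.8435], [0.0000, 0.0000, 1.4685]]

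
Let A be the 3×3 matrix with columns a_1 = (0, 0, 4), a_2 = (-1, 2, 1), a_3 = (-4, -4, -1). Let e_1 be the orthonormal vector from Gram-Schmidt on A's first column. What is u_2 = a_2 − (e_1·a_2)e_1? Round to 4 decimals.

u_2 = (-1.0000, 2.0000, 0.0000)

e_1 = a_1/‖a_1‖ = (0, 0, 4)/4.0000 = (0.0000, 0.0000, 1.0000).
r_{12} = e_1·a_2 = 1.0000.
u_2 = a_2 − 1.0000·e_1 = (-1.0000, 2.0000, 0.0000).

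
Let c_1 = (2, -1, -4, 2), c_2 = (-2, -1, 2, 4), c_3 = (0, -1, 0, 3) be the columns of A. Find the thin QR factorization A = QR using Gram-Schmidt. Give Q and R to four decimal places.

c_1 = (2, -1, -4, 2); ‖c_1‖ = 5.0000, so q_1 = (0.4000, -0.2000, -0.8000, 0.4000).
q_1·c_2 = 0.4000·(-2) + (-0.2000)·(-1) + (-0.8000)·2 + 0.4000·4 = -0.6000.
u_2 = c_2 + 0.6000·q_1 = (-1.7600, -1.1200, 1.5200, 4.2400).
‖u_2‖ = 4.9639, so q_2 = (-0.3546, -0.2256, 0.3062, 0.8542).
q_1·c_3 = 0.4000·0 + (-0.2000)·(-1) + (-0.8000)·0 + 0.4000·3 = 1.4000; q_2·c_3 = (-0.3546)·0 + (-0.2256)·(-1) + 0.3062·0 + 0.8542·3 = 2.7881.
u_3 = c_3 − 1.4000·q_1 − 2.7881·q_2 = (0.4286, -0.0909, 0.2662, 0.0584).
‖u_3‖ = 0.5160, so q_3 = (0.8306, -0.1762, 0.5160, 0.1133).

Q = [[0.4000, -0.3546, 0.8306], [-0.2000, -0.2256, -0.1762], [-0.8000, 0.3062, 0.5160], [0.4000, 0.8542, 0.1133]], R = [[5.0000, -0.6000, 1.4000], [0.0000, 4.9639, 2.7881], [0.0000, 0.0000, 0.5160]]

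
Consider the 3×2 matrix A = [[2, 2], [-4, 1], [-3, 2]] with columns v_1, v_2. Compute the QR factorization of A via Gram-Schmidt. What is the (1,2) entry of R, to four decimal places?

q_1 = v_1/‖v_1‖ = (2, -4, -3)/5.3852 = (0.3714, -0.7428, -0.5571).
r_{12} = q_1·v_2 = -1.1142.

r_{12} = -1.1142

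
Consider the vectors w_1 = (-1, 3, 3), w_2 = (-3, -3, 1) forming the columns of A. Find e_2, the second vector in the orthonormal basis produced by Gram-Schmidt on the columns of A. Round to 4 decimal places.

e_1 = w_1/‖w_1‖ = (-1, 3, 3)/4.3589 = (-0.2294, 0.6882, 0.6882).
r_{12} = e_1·w_2 = -0.6882.
u_2 = w_2 + 0.6882·e_1 = (-3.1579, -2.5263, 1.4737).
‖u_2‖ = 4.3042, so e_2 = (-0.7337, -0.5869, 0.3424).

e_2 = (-0.7337, -0.5869, 0.3424)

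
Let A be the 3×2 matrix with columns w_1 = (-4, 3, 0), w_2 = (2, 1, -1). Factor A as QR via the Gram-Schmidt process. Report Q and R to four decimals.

q_1 = w_1/‖w_1‖ = (-4, 3, 0)/5.0000 = (-0.8000, 0.6000, 0.0000).
r_{12} = q_1·w_2 = -1.0000.
u_2 = w_2 + 1.0000·q_1 = (1.2000, 1.6000, -1.0000).
‖u_2‖ = 2.2361, so q_2 = (0.5367, 0.7155, -0.4472).

Q = [[-0.8000, 0.5367], [0.6000, 0.7155], [0.0000, -0.4472]], R = [[5.0000, -1.0000], [0.0000, 2.2361]]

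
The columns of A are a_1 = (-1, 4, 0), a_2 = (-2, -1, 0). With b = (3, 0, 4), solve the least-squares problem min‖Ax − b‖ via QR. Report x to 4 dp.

e_1 = a_1/‖a_1‖ = (-1, 4, 0)/4.1231 = (-0.2425, 0.9701, 0.0000).
r_{12} = e_1·a_2 = -0.4851.
u_2 = a_2 + 0.4851·e_1 = (-2.1176, -0.5294, 0.0000).
‖u_2‖ = 2.1828, so e_2 = (-0.9701, -0.2425, 0.0000).
Qᵀb = (-0.7276, -2.9104).
Back-substitute: x_2 = -2.9104/2.1828 = -1.3333.
x_1 = (-0.7276 + 0.4851·(-1.3333))/4.1231 = -0.3333.

x = (-0.3333, -1.3333)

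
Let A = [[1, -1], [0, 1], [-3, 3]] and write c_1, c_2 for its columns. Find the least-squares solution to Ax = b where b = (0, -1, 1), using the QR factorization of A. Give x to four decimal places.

x = (-1.3000, -1.0000)

c_1 = (1, 0, -3); ‖c_1‖ = 3.1623, so q_1 = (0.3162, 0.0000, -0.9487).
q_1·c_2 = 0.3162·(-1) + 0.0000·1 + (-0.9487)·3 = -3.1623.
u_2 = c_2 + 3.1623·q_1 = (0.0000, 1.0000, 0.0000).
‖u_2‖ = 1.0000, so q_2 = (0.0000, 1.0000, 0.0000).
Qᵀb = (-0.9487, -1.0000).
Back-substitute: x_2 = -1.0000/1.0000 = -1.0000.
x_1 = (-0.9487 + 3.1623·(-1.0000))/3.1623 = -1.3000.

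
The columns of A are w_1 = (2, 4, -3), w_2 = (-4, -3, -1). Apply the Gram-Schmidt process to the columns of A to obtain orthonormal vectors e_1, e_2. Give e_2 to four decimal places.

e_2 = (-0.7061, -0.1636, -0.6889)

e_1 = w_1/‖w_1‖ = (2, 4, -3)/5.3852 = (0.3714, 0.7428, -0.5571).
r_{12} = e_1·w_2 = -3.1568.
u_2 = w_2 + 3.1568·e_1 = (-2.8276, -0.6552, -2.7586).
‖u_2‖ = 4.0043, so e_2 = (-0.7061, -0.1636, -0.6889).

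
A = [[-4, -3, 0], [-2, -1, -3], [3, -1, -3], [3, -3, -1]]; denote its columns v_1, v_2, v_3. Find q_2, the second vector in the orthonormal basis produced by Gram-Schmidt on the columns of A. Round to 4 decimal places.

v_1 = (-4, -2, 3, 3); ‖v_1‖ = 6.1644, so q_1 = (-0.6489, -0.3244, 0.4867, 0.4867).
q_1·v_2 = (-0.6489)·(-3) + (-0.3244)·(-1) + 0.4867·(-1) + 0.4867·(-3) = 0.3244.
u_2 = v_2 − 0.3244·q_1 = (-2.7895, -0.8947, -1.1579, -3.1579).
‖u_2‖ = 4.4604, so q_2 = (-0.6254, -0.2006, -0.2596, -0.7080).

q_2 = (-0.6254, -0.2006, -0.2596, -0.7080)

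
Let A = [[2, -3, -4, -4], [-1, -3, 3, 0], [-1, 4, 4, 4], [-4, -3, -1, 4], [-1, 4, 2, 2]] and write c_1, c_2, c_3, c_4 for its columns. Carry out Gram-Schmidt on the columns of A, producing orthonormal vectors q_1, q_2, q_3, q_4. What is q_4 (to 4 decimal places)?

q_4 = (0.0300, -0.2725, 0.6235, 0.1083, -0.7242)

q_1 = c_1/‖c_1‖ = (2, -1, -1, -4, -1)/4.7958 = (0.4170, -0.2085, -0.2085, -0.8341, -0.2085).
r_{12} = q_1·c_2 = 0.2085.
u_2 = c_2 − 0.2085·q_1 = (-3.0870, -2.9565, 4.0435, -2.8261, 4.0435).
‖u_2‖ = 7.6783, so q_2 = (-0.4020, -0.3850, 0.5266, -0.3681, 0.5266).
r_{13} = q_1·c_3 = -2.7107; r_{23} = q_2·c_3 = 3.9807.
u_3 = c_3 + 2.7107·q_1 − 3.9807·q_2 = (-1.2692, 3.9676, 1.3385, -1.7957, -0.6615).
‖u_3‖ = 4.7756, so q_3 = (-0.2658, 0.8308, 0.2803, -0.3760, -0.1385).
r_{14} = q_1·c_4 = -6.2554; r_{24} = q_2·c_4 = 3.2956; r_{34} = q_3·c_4 = 0.4030.
u_4 = c_4 + 6.2554·q_1 − 3.2956·q_2 − 0.4030·q_3 = (0.0407, -0.3703, 0.8472, 0.1471, -0.9840).
‖u_4‖ = 1.3588, so q_4 = (0.0300, -0.2725, 0.6235, 0.1083, -0.7242).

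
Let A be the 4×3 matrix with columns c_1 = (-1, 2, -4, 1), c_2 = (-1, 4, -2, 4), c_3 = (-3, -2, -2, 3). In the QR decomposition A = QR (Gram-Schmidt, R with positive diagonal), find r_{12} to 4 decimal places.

r_{12} = 4.4772

c_1 = (-1, 2, -4, 1); ‖c_1‖ = 4.6904, so q_1 = (-0.2132, 0.4264, -0.8528, 0.2132).
r_{12} = q_1·c_2 = 4.4772.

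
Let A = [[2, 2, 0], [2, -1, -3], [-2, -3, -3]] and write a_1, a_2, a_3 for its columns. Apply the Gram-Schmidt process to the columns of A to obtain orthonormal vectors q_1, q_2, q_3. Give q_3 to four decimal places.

q_1 = a_1/‖a_1‖ = (2, 2, -2)/3.4641 = (0.5774, 0.5774, -0.5774).
r_{12} = q_1·a_2 = 2.3094.
u_2 = a_2 − 2.3094·q_1 = (0.6667, -2.3333, -1.6667).
‖u_2‖ = 2.9439, so q_2 = (0.2265, -0.7926, -0.5661).
r_{13} = q_1·a_3 = 0.0000; r_{23} = q_2·a_3 = 4.0762.
u_3 = a_3 + 0.0000·q_1 − 4.0762·q_2 = (-0.9231, 0.2308, -0.6923).
‖u_3‖ = 1.1767, so q_3 = (-0.7845, 0.1961, -0.5883).

q_3 = (-0.7845, 0.1961, -0.5883)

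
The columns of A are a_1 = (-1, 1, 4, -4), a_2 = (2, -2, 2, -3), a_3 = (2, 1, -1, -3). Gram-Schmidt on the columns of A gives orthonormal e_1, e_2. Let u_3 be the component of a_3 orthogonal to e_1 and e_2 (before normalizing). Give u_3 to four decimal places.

u_3 = (1.1594, 1.8406, -1.8734, -1.7031)

a_1 = (-1, 1, 4, -4); ‖a_1‖ = 5.8310, so e_1 = (-0.1715, 0.1715, 0.6860, -0.6860).
e_1·a_2 = (-0.1715)·2 + 0.1715·(-2) + 0.6860·2 + (-0.6860)·(-3) = 2.7440.
u_2 = a_2 − 2.7440·e_1 = (2.4706, -2.4706, 0.1176, -1.1176).
‖u_2‖ = 3.6702, so e_2 = (0.6731, -0.6731, 0.0321, -0.3045).
e_1·a_3 = (-0.1715)·2 + 0.1715·1 + 0.6860·(-1) + (-0.6860)·(-3) = 1.2005; e_2·a_3 = 0.6731·2 + (-0.6731)·1 + 0.0321·(-1) + (-0.3045)·(-3) = 1.5546.
u_3 = a_3 − 1.2005·e_1 − 1.5546·e_2 = (1.1594, 1.8406, -1.8734, -1.7031).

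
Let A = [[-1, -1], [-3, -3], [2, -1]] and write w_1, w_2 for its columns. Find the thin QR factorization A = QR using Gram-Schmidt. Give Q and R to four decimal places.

w_1 = (-1, -3, 2); ‖w_1‖ = 3.7417, so q_1 = (-0.2673, -0.8018, 0.5345).
q_1·w_2 = (-0.2673)·(-1) + (-0.8018)·(-3) + 0.5345·(-1) = 2.1381.
u_2 = w_2 − 2.1381·q_1 = (-0.4286, -1.2857, -2.1429).
‖u_2‖ = 2.5355, so q_2 = (-0.1690, -0.5071, -0.8452).

Q = [[-0.2673, -0.1690], [-0.8018, -0.5071], [0.5345, -0.8452]], R = [[3.7417, 2.1381], [0.0000, 2.5355]]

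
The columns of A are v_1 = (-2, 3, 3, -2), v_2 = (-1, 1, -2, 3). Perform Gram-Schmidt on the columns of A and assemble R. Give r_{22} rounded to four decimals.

r_{22} = 3.6215

v_1 = (-2, 3, 3, -2); ‖v_1‖ = 5.0990, so q_1 = (-0.3922, 0.5883, 0.5883, -0.3922).
q_1·v_2 = (-0.3922)·(-1) + 0.5883·1 + 0.5883·(-2) + (-0.3922)·3 = -1.3728.
u_2 = v_2 + 1.3728·q_1 = (-1.5385, 1.8077, -1.1923, 2.4615).
r_{22} = ‖u_2‖ = 3.6215.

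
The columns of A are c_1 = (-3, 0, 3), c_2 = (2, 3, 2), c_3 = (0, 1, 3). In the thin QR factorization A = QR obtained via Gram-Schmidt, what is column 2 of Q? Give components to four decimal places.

q_2 = (0.4851, 0.7276, 0.4851)

q_1 = c_1/‖c_1‖ = (-3, 0, 3)/4.2426 = (-0.7071, 0.0000, 0.7071).
r_{12} = q_1·c_2 = 0.0000.
u_2 = c_2 + 0.0000·q_1 = (2.0000, 3.0000, 2.0000).
‖u_2‖ = 4.1231, so q_2 = (0.4851, 0.7276, 0.4851).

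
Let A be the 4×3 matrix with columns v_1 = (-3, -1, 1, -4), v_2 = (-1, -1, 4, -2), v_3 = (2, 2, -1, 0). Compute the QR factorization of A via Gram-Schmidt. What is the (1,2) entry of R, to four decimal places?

v_1 = (-3, -1, 1, -4); ‖v_1‖ = 5.1962, so e_1 = (-0.5774, -0.1925, 0.1925, -0.7698).
r_{12} = e_1·v_2 = 3.0792.

r_{12} = 3.0792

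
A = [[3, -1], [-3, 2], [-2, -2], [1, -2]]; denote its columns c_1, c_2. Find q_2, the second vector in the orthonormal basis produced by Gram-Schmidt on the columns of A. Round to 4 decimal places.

c_1 = (3, -3, -2, 1); ‖c_1‖ = 4.7958, so q_1 = (0.6255, -0.6255, -0.4170, 0.2085).
q_1·c_2 = 0.6255·(-1) + (-0.6255)·2 + (-0.4170)·(-2) + 0.2085·(-2) = -1.4596.
u_2 = c_2 + 1.4596·q_1 = (-0.0870, 1.0870, -2.6087, -1.6957).
‖u_2‖ = 3.2969, so q_2 = (-0.0264, 0.3297, -0.7913, -0.5143).

q_2 = (-0.0264, 0.3297, -0.7913, -0.5143)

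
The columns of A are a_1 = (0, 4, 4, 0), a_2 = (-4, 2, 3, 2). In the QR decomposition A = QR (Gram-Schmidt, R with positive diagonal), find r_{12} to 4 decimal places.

r_{12} = 3.5355

q_1 = a_1/‖a_1‖ = (0, 4, 4, 0)/5.6569 = (0.0000, 0.7071, 0.7071, 0.0000).
r_{12} = q_1·a_2 = 3.5355.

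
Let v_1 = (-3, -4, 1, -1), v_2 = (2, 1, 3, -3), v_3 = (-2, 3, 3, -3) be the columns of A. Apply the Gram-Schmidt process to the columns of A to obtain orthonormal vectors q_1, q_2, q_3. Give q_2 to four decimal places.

q_2 = (0.3286, 0.0861, 0.6651, -0.6651)

q_1 = v_1/‖v_1‖ = (-3, -4, 1, -1)/5.1962 = (-0.5774, -0.7698, 0.1925, -0.1925).
r_{12} = q_1·v_2 = -0.7698.
u_2 = v_2 + 0.7698·q_1 = (1.5556, 0.4074, 3.1481, -3.1481).
‖u_2‖ = 4.7336, so q_2 = (0.3286, 0.0861, 0.6651, -0.6651).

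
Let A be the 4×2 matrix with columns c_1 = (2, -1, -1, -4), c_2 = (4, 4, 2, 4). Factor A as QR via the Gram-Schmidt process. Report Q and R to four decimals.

q_1 = c_1/‖c_1‖ = (2, -1, -1, -4)/4.6904 = (0.4264, -0.2132, -0.2132, -0.8528).
r_{12} = q_1·c_2 = -2.9848.
u_2 = c_2 + 2.9848·q_1 = (5.2727, 3.3636, 1.3636, 1.4545).
‖u_2‖ = 6.5644, so q_2 = (0.8032, 0.5124, 0.2077, 0.2216).

Q = [[0.4264, 0.8032], [-0.2132, 0.5124], [-0.2132, 0.2077], [-0.8528, 0.2216]], R = [[4.6904, -2.9848], [0.0000, 6.5644]]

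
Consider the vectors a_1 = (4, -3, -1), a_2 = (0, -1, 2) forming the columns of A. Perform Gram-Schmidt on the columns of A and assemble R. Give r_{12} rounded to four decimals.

r_{12} = 0.1961

q_1 = a_1/‖a_1‖ = (4, -3, -1)/5.0990 = (0.7845, -0.5883, -0.1961).
r_{12} = q_1·a_2 = 0.1961.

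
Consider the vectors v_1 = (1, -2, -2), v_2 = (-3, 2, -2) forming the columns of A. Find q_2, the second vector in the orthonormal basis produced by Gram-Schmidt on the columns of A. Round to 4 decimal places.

v_1 = (1, -2, -2); ‖v_1‖ = 3.0000, so q_1 = (0.3333, -0.6667, -0.6667).
q_1·v_2 = 0.3333·(-3) + (-0.6667)·2 + (-0.6667)·(-2) = -1.0000.
u_2 = v_2 + 1.0000·q_1 = (-2.6667, 1.3333, -2.6667).
‖u_2‖ = 4.0000, so q_2 = (-0.6667, 0.3333, -0.6667).

q_2 = (-0.6667, 0.3333, -0.6667)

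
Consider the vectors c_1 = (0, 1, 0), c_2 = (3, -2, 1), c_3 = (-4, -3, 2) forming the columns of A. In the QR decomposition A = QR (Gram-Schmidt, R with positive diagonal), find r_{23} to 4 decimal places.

r_{23} = -3.1623

c_1 = (0, 1, 0); ‖c_1‖ = 1.0000, so q_1 = (0.0000, 1.0000, 0.0000).
q_1·c_2 = 0.0000·3 + 1.0000·(-2) + 0.0000·1 = -2.0000.
u_2 = c_2 + 2.0000·q_1 = (3.0000, 0.0000, 1.0000).
‖u_2‖ = 3.1623, so q_2 = (0.9487, 0.0000, 0.3162).
r_{23} = q_2·c_3 = -3.1623.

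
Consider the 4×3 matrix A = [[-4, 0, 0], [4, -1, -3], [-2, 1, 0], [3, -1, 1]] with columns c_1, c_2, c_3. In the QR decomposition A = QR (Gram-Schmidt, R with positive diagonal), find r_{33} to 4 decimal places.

e_1 = c_1/‖c_1‖ = (-4, 4, -2, 3)/6.7082 = (-0.5963, 0.5963, -0.2981, 0.4472).
r_{12} = e_1·c_2 = -1.3416.
u_2 = c_2 + 1.3416·e_1 = (-0.8000, -0.2000, 0.6000, -0.4000).
‖u_2‖ = 1.0954, so e_2 = (-0.7303, -0.1826, 0.5477, -0.3651).
r_{13} = e_1·c_3 = -1.3416; r_{23} = e_2·c_3 = 0.1826.
u_3 = c_3 + 1.3416·e_1 − 0.1826·e_2 = (-0.6667, -2.1667, -0.5000, 1.6667).
r_{33} = ‖u_3‖ = 2.8577.

r_{33} = 2.8577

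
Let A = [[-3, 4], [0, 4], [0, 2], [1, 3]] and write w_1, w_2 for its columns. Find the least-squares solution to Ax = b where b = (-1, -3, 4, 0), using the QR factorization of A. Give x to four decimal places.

x = (0.1707, -0.1436)

w_1 = (-3, 0, 0, 1); ‖w_1‖ = 3.1623, so q_1 = (-0.9487, 0.0000, 0.0000, 0.3162).
q_1·w_2 = (-0.9487)·4 + 0.0000·4 + 0.0000·2 + 0.3162·3 = -2.8460.
u_2 = w_2 + 2.8460·q_1 = (1.3000, 4.0000, 2.0000, 3.9000).
‖u_2‖ = 6.0745, so q_2 = (0.2140, 0.6585, 0.3292, 0.6420).
Qᵀb = (0.9487, -0.8725).
Back-substitute: x_2 = -0.8725/6.0745 = -0.1436.
x_1 = (0.9487 + 2.8460·(-0.1436))/3.1623 = 0.1707.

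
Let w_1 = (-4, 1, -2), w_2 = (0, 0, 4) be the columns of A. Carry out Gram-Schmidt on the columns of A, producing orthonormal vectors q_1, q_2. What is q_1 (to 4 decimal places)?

q_1 = (-0.8729, 0.2182, -0.4364)

q_1 = w_1/‖w_1‖ = (-4, 1, -2)/4.5826 = (-0.8729, 0.2182, -0.4364).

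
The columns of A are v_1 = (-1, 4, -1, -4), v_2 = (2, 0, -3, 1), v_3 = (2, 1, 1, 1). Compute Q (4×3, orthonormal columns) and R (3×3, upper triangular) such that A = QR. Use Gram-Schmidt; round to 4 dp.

v_1 = (-1, 4, -1, -4); ‖v_1‖ = 5.8310, so q_1 = (-0.1715, 0.6860, -0.1715, -0.6860).
q_1·v_2 = (-0.1715)·2 + 0.6860·0 + (-0.1715)·(-3) + (-0.6860)·1 = -0.5145.
u_2 = v_2 + 0.5145·q_1 = (1.9118, 0.3529, -3.0882, 0.6471).
‖u_2‖ = 3.7061, so q_2 = (0.5158, 0.0952, -0.8333, 0.1746).
q_1·v_3 = (-0.1715)·2 + 0.6860·1 + (-0.1715)·1 + (-0.6860)·1 = -0.5145; q_2·v_3 = 0.5158·2 + 0.0952·1 + (-0.8333)·1 + 0.1746·1 = 0.4682.
u_3 = v_3 + 0.5145·q_1 − 0.4682·q_2 = (1.6702, 1.3084, 1.3019, 0.5653).
‖u_3‖ = 2.5527, so q_3 = (0.6543, 0.5125, 0.5100, 0.2215).

Q = [[-0.1715, 0.5158, 0.6543], [0.6860, 0.0952, 0.5125], [-0.1715, -0.8333, 0.5100], [-0.6860, 0.1746, 0.2215]], R = [[5.8310, -0.5145, -0.5145], [0.0000, 3.7061, 0.4682], [0.0000, 0.0000, 2.5527]]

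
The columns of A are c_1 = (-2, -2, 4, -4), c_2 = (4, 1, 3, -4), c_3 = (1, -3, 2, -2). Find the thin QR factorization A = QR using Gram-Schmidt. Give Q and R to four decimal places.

Q = [[-0.3162, 0.8416, 0.4300], [-0.3162, 0.3263, -0.8870], [0.6325, 0.2061, -0.0806], [-0.6325, -0.3779, 0.1478]], R = [[6.3246, 2.8460, 3.1623], [0.0000, 5.8224, 1.0305], [0.0000, 0.0000, 2.6340]]

c_1 = (-2, -2, 4, -4); ‖c_1‖ = 6.3246, so q_1 = (-0.3162, -0.3162, 0.6325, -0.6325).
q_1·c_2 = (-0.3162)·4 + (-0.3162)·1 + 0.6325·3 + (-0.6325)·(-4) = 2.8460.
u_2 = c_2 − 2.8460·q_1 = (4.9000, 1.9000, 1.2000, -2.2000).
‖u_2‖ = 5.8224, so q_2 = (0.8416, 0.3263, 0.2061, -0.3779).
q_1·c_3 = (-0.3162)·1 + (-0.3162)·(-3) + 0.6325·2 + (-0.6325)·(-2) = 3.1623; q_2·c_3 = 0.8416·1 + 0.3263·(-3) + 0.2061·2 + (-0.3779)·(-2) = 1.0305.
u_3 = c_3 − 3.1623·q_1 − 1.0305·q_2 = (1.1327, -2.3363, -0.2124, 0.3894).
‖u_3‖ = 2.6340, so q_3 = (0.4300, -0.8870, -0.0806, 0.1478).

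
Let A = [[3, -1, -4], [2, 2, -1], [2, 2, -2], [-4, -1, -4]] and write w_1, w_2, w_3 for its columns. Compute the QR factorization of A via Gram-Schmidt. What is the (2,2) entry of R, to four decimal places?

q_1 = w_1/‖w_1‖ = (3, 2, 2, -4)/5.7446 = (0.5222, 0.3482, 0.3482, -0.6963).
r_{12} = q_1·w_2 = 1.5667.
u_2 = w_2 − 1.5667·q_1 = (-1.8182, 1.4545, 1.4545, 0.0909).
r_{22} = ‖u_2‖ = 2.7469.

r_{22} = 2.7469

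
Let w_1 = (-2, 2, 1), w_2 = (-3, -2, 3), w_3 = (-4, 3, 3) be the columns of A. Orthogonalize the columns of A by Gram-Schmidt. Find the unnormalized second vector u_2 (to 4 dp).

u_2 = (-1.8889, -3.1111, 2.4444)

e_1 = w_1/‖w_1‖ = (-2, 2, 1)/3.0000 = (-0.6667, 0.6667, 0.3333).
r_{12} = e_1·w_2 = 1.6667.
u_2 = w_2 − 1.6667·e_1 = (-1.8889, -3.1111, 2.4444).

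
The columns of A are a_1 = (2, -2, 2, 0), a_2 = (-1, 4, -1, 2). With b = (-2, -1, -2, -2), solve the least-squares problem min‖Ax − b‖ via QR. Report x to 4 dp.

q_1 = a_1/‖a_1‖ = (2, -2, 2, 0)/3.4641 = (0.5774, -0.5774, 0.5774, 0.0000).
r_{12} = q_1·a_2 = -3.4641.
u_2 = a_2 + 3.4641·q_1 = (1.0000, 2.0000, 1.0000, 2.0000).
‖u_2‖ = 3.1623, so q_2 = (0.3162, 0.6325, 0.3162, 0.6325).
Qᵀb = (-1.7321, -3.1623).
Back-substitute: x_2 = -3.1623/3.1623 = -1.0000.
x_1 = (-1.7321 + 3.4641·(-1.0000))/3.4641 = -1.5000.

x = (-1.5000, -1.0000)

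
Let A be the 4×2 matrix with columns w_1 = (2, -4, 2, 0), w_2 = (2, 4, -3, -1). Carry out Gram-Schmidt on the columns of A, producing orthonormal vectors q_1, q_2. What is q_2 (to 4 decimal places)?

q_1 = w_1/‖w_1‖ = (2, -4, 2, 0)/4.8990 = (0.4082, -0.8165, 0.4082, 0.0000).
r_{12} = q_1·w_2 = -3.6742.
u_2 = w_2 + 3.6742·q_1 = (3.5000, 1.0000, -1.5000, -1.0000).
‖u_2‖ = 4.0620, so q_2 = (0.8616, 0.2462, -0.3693, -0.2462).

q_2 = (0.8616, 0.2462, -0.3693, -0.2462)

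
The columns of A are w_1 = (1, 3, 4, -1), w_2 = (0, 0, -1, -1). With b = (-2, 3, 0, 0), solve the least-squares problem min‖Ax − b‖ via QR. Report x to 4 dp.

w_1 = (1, 3, 4, -1); ‖w_1‖ = 5.1962, so q_1 = (0.1925, 0.5774, 0.7698, -0.1925).
q_1·w_2 = 0.1925·0 + 0.5774·0 + 0.7698·(-1) + (-0.1925)·(-1) = -0.5774.
u_2 = w_2 + 0.5774·q_1 = (0.1111, 0.3333, -0.5556, -1.1111).
‖u_2‖ = 1.2910, so q_2 = (0.0861, 0.2582, -0.4303, -0.8607).
Qᵀb = (1.3472, 0.6025).
Back-substitute: x_2 = 0.6025/1.2910 = 0.4667.
x_1 = (1.3472 + 0.5774·0.4667)/5.1962 = 0.3111.

x = (0.3111, 0.4667)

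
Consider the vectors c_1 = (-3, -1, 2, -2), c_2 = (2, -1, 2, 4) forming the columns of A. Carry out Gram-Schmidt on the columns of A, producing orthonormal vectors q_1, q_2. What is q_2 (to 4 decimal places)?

q_2 = (0.1104, -0.3313, 0.6626, 0.6626)

q_1 = c_1/‖c_1‖ = (-3, -1, 2, -2)/4.2426 = (-0.7071, -0.2357, 0.4714, -0.4714).
r_{12} = q_1·c_2 = -2.1213.
u_2 = c_2 + 2.1213·q_1 = (0.5000, -1.5000, 3.0000, 3.0000).
‖u_2‖ = 4.5277, so q_2 = (0.1104, -0.3313, 0.6626, 0.6626).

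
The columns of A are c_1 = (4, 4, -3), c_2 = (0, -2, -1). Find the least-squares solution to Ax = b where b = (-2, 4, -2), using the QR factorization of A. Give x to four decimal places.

q_1 = c_1/‖c_1‖ = (4, 4, -3)/6.4031 = (0.6247, 0.6247, -0.4685).
r_{12} = q_1·c_2 = -0.7809.
u_2 = c_2 + 0.7809·q_1 = (0.4878, -1.5122, -1.3659).
‖u_2‖ = 2.0953, so q_2 = (0.2328, -0.7217, -0.6519).
Qᵀb = (2.1864, -2.0487).
Back-substitute: x_2 = -2.0487/2.0953 = -0.9778.
x_1 = (2.1864 + 0.7809·(-0.9778))/6.4031 = 0.2222.

x = (0.2222, -0.9778)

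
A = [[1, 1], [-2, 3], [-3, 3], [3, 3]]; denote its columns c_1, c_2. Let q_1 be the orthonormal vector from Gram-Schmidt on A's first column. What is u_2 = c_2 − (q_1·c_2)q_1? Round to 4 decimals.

u_2 = (1.2174, 2.5652, 2.3478, 3.6522)

c_1 = (1, -2, -3, 3); ‖c_1‖ = 4.7958, so q_1 = (0.2085, -0.4170, -0.6255, 0.6255).
q_1·c_2 = 0.2085·1 + (-0.4170)·3 + (-0.6255)·3 + 0.6255·3 = -1.0426.
u_2 = c_2 + 1.0426·q_1 = (1.2174, 2.5652, 2.3478, 3.6522).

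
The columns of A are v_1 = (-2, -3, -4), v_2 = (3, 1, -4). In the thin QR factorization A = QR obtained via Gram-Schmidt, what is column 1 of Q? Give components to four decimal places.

q_1 = (-0.3714, -0.5571, -0.7428)

v_1 = (-2, -3, -4); ‖v_1‖ = 5.3852, so q_1 = (-0.3714, -0.5571, -0.7428).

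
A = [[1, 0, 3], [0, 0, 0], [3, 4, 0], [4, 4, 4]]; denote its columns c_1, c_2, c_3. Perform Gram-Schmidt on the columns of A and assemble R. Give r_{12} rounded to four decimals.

c_1 = (1, 0, 3, 4); ‖c_1‖ = 5.0990, so q_1 = (0.1961, 0.0000, 0.5883, 0.7845).
r_{12} = q_1·c_2 = 5.4913.

r_{12} = 5.4913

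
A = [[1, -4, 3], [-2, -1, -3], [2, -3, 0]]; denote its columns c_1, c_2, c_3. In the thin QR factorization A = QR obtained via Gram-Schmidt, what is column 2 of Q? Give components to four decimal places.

q_2 = (-0.7158, -0.6391, -0.2812)

c_1 = (1, -2, 2); ‖c_1‖ = 3.0000, so q_1 = (0.3333, -0.6667, 0.6667).
q_1·c_2 = 0.3333·(-4) + (-0.6667)·(-1) + 0.6667·(-3) = -2.6667.
u_2 = c_2 + 2.6667·q_1 = (-3.1111, -2.7778, -1.2222).
‖u_2‖ = 4.3461, so q_2 = (-0.7158, -0.6391, -0.2812).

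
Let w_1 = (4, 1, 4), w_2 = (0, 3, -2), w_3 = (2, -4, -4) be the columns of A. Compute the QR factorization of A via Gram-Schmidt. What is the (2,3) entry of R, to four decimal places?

w_1 = (4, 1, 4); ‖w_1‖ = 5.7446, so q_1 = (0.6963, 0.1741, 0.6963).
q_1·w_2 = 0.6963·0 + 0.1741·3 + 0.6963·(-2) = -0.8704.
u_2 = w_2 + 0.8704·q_1 = (0.6061, 3.1515, -1.3939).
‖u_2‖ = 3.4989, so q_2 = (0.1732, 0.9007, -0.3984).
r_{23} = q_2·w_3 = -1.6629.

r_{23} = -1.6629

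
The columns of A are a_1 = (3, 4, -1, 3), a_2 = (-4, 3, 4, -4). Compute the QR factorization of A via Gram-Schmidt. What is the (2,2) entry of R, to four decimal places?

r_{22} = 7.0488

a_1 = (3, 4, -1, 3); ‖a_1‖ = 5.9161, so e_1 = (0.5071, 0.6761, -0.1690, 0.5071).
e_1·a_2 = 0.5071·(-4) + 0.6761·3 + (-0.1690)·4 + 0.5071·(-4) = -2.7045.
u_2 = a_2 + 2.7045·e_1 = (-2.6286, 4.8286, 3.5429, -2.6286).
r_{22} = ‖u_2‖ = 7.0488.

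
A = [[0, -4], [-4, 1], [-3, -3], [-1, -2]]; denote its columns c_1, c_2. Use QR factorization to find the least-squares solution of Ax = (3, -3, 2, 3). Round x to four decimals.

x = (0.3817, -0.9891)

c_1 = (0, -4, -3, -1); ‖c_1‖ = 5.0990, so e_1 = (0.0000, -0.7845, -0.5883, -0.1961).
e_1·c_2 = 0.0000·(-4) + (-0.7845)·1 + (-0.5883)·(-3) + (-0.1961)·(-2) = 1.3728.
u_2 = c_2 − 1.3728·e_1 = (-4.0000, 2.0769, -2.1923, -1.7308).
‖u_2‖ = 5.3024, so e_2 = (-0.7544, 0.3917, -0.4135, -0.3264).
Qᵀb = (0.5883, -5.2444).
Back-substitute: x_2 = -5.2444/5.3024 = -0.9891.
x_1 = (0.5883 − 1.3728·(-0.9891))/5.0990 = 0.3817.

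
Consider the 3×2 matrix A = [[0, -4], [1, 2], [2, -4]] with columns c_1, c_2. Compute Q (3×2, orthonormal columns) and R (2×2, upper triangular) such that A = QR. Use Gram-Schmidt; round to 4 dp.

e_1 = c_1/‖c_1‖ = (0, 1, 2)/2.2361 = (0.0000, 0.4472, 0.8944).
r_{12} = e_1·c_2 = -2.6833.
u_2 = c_2 + 2.6833·e_1 = (-4.0000, 3.2000, -1.6000).
‖u_2‖ = 5.3666, so e_2 = (-0.7454, 0.5963, -0.2981).

Q = [[0.0000, -0.7454], [0.4472, 0.5963], [0.8944, -0.2981]], R = [[2.2361, -2.6833], [0.0000, 5.3666]]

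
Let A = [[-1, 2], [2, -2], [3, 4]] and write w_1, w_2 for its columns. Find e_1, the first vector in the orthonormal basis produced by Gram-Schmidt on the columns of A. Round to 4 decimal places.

w_1 = (-1, 2, 3); ‖w_1‖ = 3.7417, so e_1 = (-0.2673, 0.5345, 0.8018).

e_1 = (-0.2673, 0.5345, 0.8018)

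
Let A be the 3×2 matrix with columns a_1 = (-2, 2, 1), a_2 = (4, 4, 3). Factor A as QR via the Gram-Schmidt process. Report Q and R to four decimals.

Q = [[-0.6667, 0.7379], [0.6667, 0.5270], [0.3333, 0.4216]], R = [[3.0000, 1.0000], [0.0000, 6.3246]]

a_1 = (-2, 2, 1); ‖a_1‖ = 3.0000, so q_1 = (-0.6667, 0.6667, 0.3333).
q_1·a_2 = (-0.6667)·4 + 0.6667·4 + 0.3333·3 = 1.0000.
u_2 = a_2 − 1.0000·q_1 = (4.6667, 3.3333, 2.6667).
‖u_2‖ = 6.3246, so q_2 = (0.7379, 0.5270, 0.4216).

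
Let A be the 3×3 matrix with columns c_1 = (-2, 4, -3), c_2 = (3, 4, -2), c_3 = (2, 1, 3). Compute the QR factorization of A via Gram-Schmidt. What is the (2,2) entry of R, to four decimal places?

r_{22} = 4.4914

c_1 = (-2, 4, -3); ‖c_1‖ = 5.3852, so q_1 = (-0.3714, 0.7428, -0.5571).
q_1·c_2 = (-0.3714)·3 + 0.7428·4 + (-0.5571)·(-2) = 2.9711.
u_2 = c_2 − 2.9711·q_1 = (4.1034, 1.7931, -0.3448).
r_{22} = ‖u_2‖ = 4.4914.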